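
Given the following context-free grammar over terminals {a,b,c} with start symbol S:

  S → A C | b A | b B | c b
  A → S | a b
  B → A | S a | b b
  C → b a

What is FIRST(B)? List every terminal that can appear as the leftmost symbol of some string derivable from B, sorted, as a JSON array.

FIRST iteration:
[1]
  A via A→a b: +{a}
  B via B→A: +{a}
  B via B→b b: +{b}
  C via C→b a: +{b}
  S via S→A C: +{a}
  S via S→b A: +{b}
  S via S→c b: +{c}
  S: {a,b,c}  A: {a}  B: {a,b}  C: {b}
[2]
  A via A→S: +{b,c}
  B via B→A: +{c}
  S: {a,b,c}  A: {a,b,c}  B: {a,b,c}  C: {b}
[3] — fixpoint
  S: {a,b,c}  A: {a,b,c}  B: {a,b,c}  C: {b}

FIRST(B) = ["a", "b", "c"]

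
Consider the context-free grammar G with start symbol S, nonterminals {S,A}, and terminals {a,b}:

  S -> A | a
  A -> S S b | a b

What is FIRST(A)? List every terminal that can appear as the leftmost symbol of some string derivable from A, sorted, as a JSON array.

Compute FIRST by fixpoint:
[1]
  A via A→a b: +{a}
  S via S→A: +{a}
  FIRST[S]={a}  FIRST[A]={a}
[2] — fixpoint
  FIRST[S]={a}  FIRST[A]={a}

FIRST(A) = ["a"]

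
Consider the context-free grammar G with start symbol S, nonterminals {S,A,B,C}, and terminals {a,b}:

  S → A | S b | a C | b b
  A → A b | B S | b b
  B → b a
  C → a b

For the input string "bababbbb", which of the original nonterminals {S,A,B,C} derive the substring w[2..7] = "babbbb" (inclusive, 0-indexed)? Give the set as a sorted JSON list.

CNF form of G:
  S -> A T0 | B S | S T0 | T0 T0 | T1 C
  A -> A T0 | B S | T0 T0
  B -> T0 T1
  C -> T1 T0
  T0 -> b
  T1 -> a

CYK fill (cells [i..j] with 2 ≤ i ≤ j ≤ 7 only):
  [2..2]={T0}  "b"  orig:{}
  [3..3]={T1}  "a"  orig:{}
  [4..4]={T0}  "b"  orig:{}
  [5..5]={T0}  "b"  orig:{}
  [6..6]={T0}  "b"  orig:{}
  [7..7]={T0}  "b"  orig:{}
  [2..3]={B}  "ba"
  [3..4]={C}  "ab"
  [4..5]={A,S}  "bb"
  [5..6]={A,S}  "bb"
  [6..7]={A,S}  "bb"
  [2..4]=∅  "bab"
  [3..5]=∅  "abb"
  [4..6]={A,S}  "bbb"
  [5..7]={A,S}  "bbb"
  [2..5]={A,S}  "babb"
  [3..6]=∅  "abbb"
  [4..7]={A,S}  "bbbb"
  [2..6]={A,S}  "babbb"
  [3..7]=∅  "abbbb"
  [2..7]={A,S}  "babbbb"

Original NTs in T[2,7] deriving "babbbb": ["A", "S"]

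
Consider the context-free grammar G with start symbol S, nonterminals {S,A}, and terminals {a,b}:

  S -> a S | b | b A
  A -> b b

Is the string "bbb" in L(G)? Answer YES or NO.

Convert to CNF:
  S -> T0 A | T1 S | b
  A -> T0 T0
  T0 -> b
  T1 -> a

Fill CYK table bottom-up:
  [0..0]={S,T0}  "b"  orig:{S}
  [1..1]={S,T0}  "b"  orig:{S}
  [2..2]={S,T0}  "b"  orig:{S}
  [0..1]={A}  "bb"
  [1..2]={A}  "bb"
  [0..2]={S}  "bbb"

S ∈ T[0,2] ⇒ YES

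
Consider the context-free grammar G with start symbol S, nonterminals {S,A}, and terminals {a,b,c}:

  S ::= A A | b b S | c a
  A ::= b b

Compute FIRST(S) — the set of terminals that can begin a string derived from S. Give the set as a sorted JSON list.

Compute FIRST by fixpoint:
round 1:
  A via A→b b: +{b}
  S via S→A A: +{b}
  S via S→c a: +{c}
  FIRST[S]={b,c}  FIRST[A]={b}
round 2: (stable)
  FIRST[S]={b,c}  FIRST[A]={b}

FIRST(S) = ["b", "c"]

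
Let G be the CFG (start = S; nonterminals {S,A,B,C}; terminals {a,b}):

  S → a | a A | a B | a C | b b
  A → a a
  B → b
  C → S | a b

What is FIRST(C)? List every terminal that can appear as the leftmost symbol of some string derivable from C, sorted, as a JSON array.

FIRST iteration:
[1]
  A via A→a a: +{a}
  B via B→b: +{b}
  C via C→a b: +{a}
  S via S→a: +{a}
  S via S→b b: +{b}
  S: {a,b}  A: {a}  B: {b}  C: {a}
[2]
  C via C→S: +{b}
  S: {a,b}  A: {a}  B: {b}  C: {a,b}
[3] done
  S: {a,b}  A: {a}  B: {b}  C: {a,b}

FIRST(C) = ["a", "b"]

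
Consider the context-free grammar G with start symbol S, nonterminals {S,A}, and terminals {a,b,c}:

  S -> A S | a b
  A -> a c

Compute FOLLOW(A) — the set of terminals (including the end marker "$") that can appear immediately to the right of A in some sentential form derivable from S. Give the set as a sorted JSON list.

FIRST iteration:
round 1:
  A via A→a c: +{a}
  S via S→A S: +{a}
  FIRST(S)={a}  FIRST(A)={a}
round 2: (no change)
  FIRST(S)={a}  FIRST(A)={a}

FOLLOW iteration:
initialize: $ ∈ FOLLOW(S)
[1]
  S→A S: FOLLOW(A) ⊇ FIRST(S) = {a}; new: +{a}
  FOLLOW(S)={$}  FOLLOW(A)={a}
[2] done
  FOLLOW(S)={$}  FOLLOW(A)={a}

FOLLOW(A) = ["a"]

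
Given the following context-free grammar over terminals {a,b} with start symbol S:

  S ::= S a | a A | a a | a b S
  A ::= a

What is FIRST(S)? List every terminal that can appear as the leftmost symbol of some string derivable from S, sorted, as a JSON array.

FIRST sets, iterate to fixpoint:
round 1:
  A via A→a: +{a}
  S via S→a A: +{a}
  S: {a}  A: {a}
round 2: (no change)
  S: {a}  A: {a}

FIRST(S) = ["a"]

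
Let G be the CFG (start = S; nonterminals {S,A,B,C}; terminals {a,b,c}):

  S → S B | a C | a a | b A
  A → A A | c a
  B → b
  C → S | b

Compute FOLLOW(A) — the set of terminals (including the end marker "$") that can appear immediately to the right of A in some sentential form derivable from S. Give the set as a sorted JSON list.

Compute FIRST by fixpoint:
round 1:
  A via A→c a: +{c}
  B via B→b: +{b}
  C via C→b: +{b}
  S via S→a C: +{a}
  S via S→b A: +{b}
  FIRST[S]={a,b}  FIRST[A]={c}  FIRST[B]={b}  FIRST[C]={b}
round 2:
  C via C→S: +{a}
  FIRST[S]={a,b}  FIRST[A]={c}  FIRST[B]={b}  FIRST[C]={a,b}
round 3: — fixpoint
  FIRST[S]={a,b}  FIRST[A]={c}  FIRST[B]={b}  FIRST[C]={a,b}

Compute FOLLOW by fixpoint:
initialize: $ ∈ FOLLOW(S)
pass 1:
  A→A A: FOLLOW(A) ⊇ FIRST(A) = {c}; new: +{c}
  S→S B: FOLLOW(S) ⊇ FIRST(B) = {b}; new: +{b}
  S→S B: FOLLOW(B) ⊇ FOLLOW(S) ⊇ {$,b}; new: +{$,b}
  S→a C: FOLLOW(C) ⊇ FOLLOW(S) ⊇ {$,b}; new: +{$,b}
  S→b A: FOLLOW(A) ⊇ FOLLOW(S) ⊇ {$,b}; new: +{$,b}
  FOLLOW(S)={$,b}  FOLLOW(A)={$,b,c}  FOLLOW(B)={$,b}  FOLLOW(C)={$,b}
pass 2: done
  FOLLOW(S)={$,b}  FOLLOW(A)={$,b,c}  FOLLOW(B)={$,b}  FOLLOW(C)={$,b}

FOLLOW(A) = ["$", "b", "c"]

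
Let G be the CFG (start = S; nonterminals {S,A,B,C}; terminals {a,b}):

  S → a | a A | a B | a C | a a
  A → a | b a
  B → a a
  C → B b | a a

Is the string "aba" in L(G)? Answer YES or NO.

Convert to CNF:
  S -> T1 A | T1 B | T1 C | T1 T1 | a
  A -> T0 T1 | a
  B -> T1 T1
  C -> B T0 | T1 T1
  T0 -> b
  T1 -> a

Fill CYK table bottom-up:
  [0..0]={A,S,T1}  "a"  orig:{A,S}
  [1..1]={T0}  "b"  orig:{}
  [2..2]={A,S,T1}  "a"  orig:{A,S}
  [0..1]=∅  "ab"
  [1..2]={A}  "ba"
  [0..2]={S}  "aba"

S ∈ T[0,2] ⇒ YES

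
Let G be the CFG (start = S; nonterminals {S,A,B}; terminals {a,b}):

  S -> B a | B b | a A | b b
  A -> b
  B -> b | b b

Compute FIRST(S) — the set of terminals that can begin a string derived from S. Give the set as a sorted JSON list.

FIRST iteration:
iter 1:
  A via A→b: +{b}
  B via B→b: +{b}
  S via S→B a: +{b}
  S via S→a A: +{a}
  FIRST[S]={a,b}  FIRST[A]={b}  FIRST[B]={b}
iter 2: — fixpoint
  FIRST[S]={a,b}  FIRST[A]={b}  FIRST[B]={b}

FIRST(S) = ["a", "b"]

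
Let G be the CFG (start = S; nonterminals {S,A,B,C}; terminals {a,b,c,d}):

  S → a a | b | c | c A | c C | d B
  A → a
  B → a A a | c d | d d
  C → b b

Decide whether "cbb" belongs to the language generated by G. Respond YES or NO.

CNF form of G:
  S -> T0 T0 | T1 A | T1 C | T2 B | b | c
  A -> a
  B -> T0 X4 | T1 T2 | T2 T2
  C -> T3 T3
  T0 -> a
  T1 -> c
  T2 -> d
  T3 -> b
  X4 -> A T0

Fill CYK table bottom-up:
  T[0,0] 'c' = {S,T1}  orig:{S}
  T[1,1] 'b' = {S,T3}  orig:{S}
  T[2,2] 'b' = {S,T3}  orig:{S}
  T[0,1] 'cb' = ∅
  T[1,2] 'bb' = {C}
  T[0,2] 'cbb' = {S}

S ∈ T[0,2] ⇒ YES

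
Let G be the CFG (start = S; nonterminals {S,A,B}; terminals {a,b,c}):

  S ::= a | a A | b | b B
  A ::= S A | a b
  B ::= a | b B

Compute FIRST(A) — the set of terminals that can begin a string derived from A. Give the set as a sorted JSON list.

FIRST iteration:
pass 1:
  A via A→a b: +{a}
  B via B→a: +{a}
  B via B→b B: +{b}
  S via S→a: +{a}
  S via S→b: +{b}
  S: {a,b}  A: {a}  B: {a,b}
pass 2:
  A via A→S A: +{b}
  S: {a,b}  A: {a,b}  B: {a,b}
pass 3: (no change)
  S: {a,b}  A: {a,b}  B: {a,b}

FIRST(A) = ["a", "b"]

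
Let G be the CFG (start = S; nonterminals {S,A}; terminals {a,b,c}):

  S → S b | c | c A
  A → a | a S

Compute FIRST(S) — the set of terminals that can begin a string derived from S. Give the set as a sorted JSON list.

Compute FIRST by fixpoint:
iter 1:
  A via A→a: +{a}
  S via S→c: +{c}
  FIRST(S)={c}  FIRST(A)={a}
iter 2: (stable)
  FIRST(S)={c}  FIRST(A)={a}

FIRST(S) = ["c"]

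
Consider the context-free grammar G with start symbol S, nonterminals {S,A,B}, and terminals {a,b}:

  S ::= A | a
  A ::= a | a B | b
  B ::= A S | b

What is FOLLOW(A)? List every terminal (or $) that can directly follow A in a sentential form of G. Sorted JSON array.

FIRST iteration:
pass 1:
  A via A→a: +{a}
  A via A→b: +{b}
  B via B→A S: +{a,b}
  S via S→A: +{a,b}
  S: {a,b}  A: {a,b}  B: {a,b}
pass 2: — fixpoint
  S: {a,b}  A: {a,b}  B: {a,b}

Compute FOLLOW by fixpoint:
seed FOLLOW(S) with $
round 1:
  B→A S: FOLLOW(A) ⊇ FIRST(S) = {a,b}; new: +{a,b}
  S→A: FOLLOW(A) ⊇ FOLLOW(S) ⊇ {$}; new: +{$}
  FOLLOW(S)={$}  FOLLOW(A)={$,a,b}  FOLLOW(B)={}
round 2:
  A→a B: FOLLOW(B) ⊇ FOLLOW(A) ⊇ {$,a,b}; new: +{$,a,b}
  B→A S: FOLLOW(S) ⊇ FOLLOW(B) ⊇ {$,a,b}; new: +{a,b}
  FOLLOW(S)={$,a,b}  FOLLOW(A)={$,a,b}  FOLLOW(B)={$,a,b}
round 3: (no change)
  FOLLOW(S)={$,a,b}  FOLLOW(A)={$,a,b}  FOLLOW(B)={$,a,b}

FOLLOW(A) = ["$", "a", "b"]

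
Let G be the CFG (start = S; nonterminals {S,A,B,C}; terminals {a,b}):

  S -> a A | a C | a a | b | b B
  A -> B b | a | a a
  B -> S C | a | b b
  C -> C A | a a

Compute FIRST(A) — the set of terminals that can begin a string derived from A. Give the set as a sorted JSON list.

FIRST iteration:
[1]
  A via A→a: +{a}
  B via B→a: +{a}
  B via B→b b: +{b}
  C via C→a a: +{a}
  S via S→a A: +{a}
  S via S→b: +{b}
  FIRST(S)={a,b}  FIRST(A)={a}  FIRST(B)={a,b}  FIRST(C)={a}
[2]
  A via A→B b: +{b}
  FIRST(S)={a,b}  FIRST(A)={a,b}  FIRST(B)={a,b}  FIRST(C)={a}
[3] done
  FIRST(S)={a,b}  FIRST(A)={a,b}  FIRST(B)={a,b}  FIRST(C)={a}

FIRST(A) = ["a", "b"]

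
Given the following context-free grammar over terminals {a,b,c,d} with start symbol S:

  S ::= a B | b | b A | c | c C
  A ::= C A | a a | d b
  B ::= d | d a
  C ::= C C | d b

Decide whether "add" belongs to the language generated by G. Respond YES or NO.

CNF form of G:
  S -> T0 B | T2 A | T3 C | b | c
  A -> C A | T0 T0 | T1 T2
  B -> T1 T0 | d
  C -> C C | T1 T2
  T0 -> a
  T1 -> d
  T2 -> b
  T3 -> c

CYK table (by increasing span):
  [0..0]={T0}  "a"  orig:{}
  [1..1]={B,T1}  "d"  orig:{B}
  [2..2]={B,T1}  "d"  orig:{B}
  [0..1]={S}  "ad"
  [1..2]=∅  "dd"
  [0..2]=∅  "add"

S ∉ T[0,2] ⇒ NO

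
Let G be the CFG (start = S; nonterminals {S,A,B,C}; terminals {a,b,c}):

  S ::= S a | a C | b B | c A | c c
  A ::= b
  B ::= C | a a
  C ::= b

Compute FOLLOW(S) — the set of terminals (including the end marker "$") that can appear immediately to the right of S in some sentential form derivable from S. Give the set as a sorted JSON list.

Compute FIRST by fixpoint:
pass 1:
  A via A→b: +{b}
  B via B→a a: +{a}
  C via C→b: +{b}
  S via S→a C: +{a}
  S via S→b B: +{b}
  S via S→c A: +{c}
  FIRST[S]={a,b,c}  FIRST[A]={b}  FIRST[B]={a}  FIRST[C]={b}
pass 2:
  B via B→C: +{b}
  FIRST[S]={a,b,c}  FIRST[A]={b}  FIRST[B]={a,b}  FIRST[C]={b}
pass 3: (no change)
  FIRST[S]={a,b,c}  FIRST[A]={b}  FIRST[B]={a,b}  FIRST[C]={b}

Compute FOLLOW by fixpoint:
initialize: $ ∈ FOLLOW(S)
[1]
  S→S a: FOLLOW(S) ⊇ FIRST(a) = {a}; new: +{a}
  S→a C: FOLLOW(C) ⊇ FOLLOW(S) ⊇ {$,a}; new: +{$,a}
  S→b B: FOLLOW(B) ⊇ FOLLOW(S) ⊇ {$,a}; new: +{$,a}
  S→c A: FOLLOW(A) ⊇ FOLLOW(S) ⊇ {$,a}; new: +{$,a}
  S: {$,a}  A: {$,a}  B: {$,a}  C: {$,a}
[2] (no change)
  S: {$,a}  A: {$,a}  B: {$,a}  C: {$,a}

FOLLOW(S) = ["$", "a"]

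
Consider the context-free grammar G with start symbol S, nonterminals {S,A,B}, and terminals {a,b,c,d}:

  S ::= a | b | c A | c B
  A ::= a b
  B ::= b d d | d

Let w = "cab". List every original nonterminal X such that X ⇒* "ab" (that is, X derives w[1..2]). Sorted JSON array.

CNF form of G:
  S -> T3 A | T3 B | a | b
  A -> T0 T1
  B -> T1 X4 | d
  T0 -> a
  T1 -> b
  T2 -> d
  T3 -> c
  X4 -> T2 T2

CYK fill (cells [i..j] with 1 ≤ i ≤ j ≤ 2 only):
  T[1,1] 'a' = {S,T0}  orig:{S}
  T[2,2] 'b' = {S,T1}  orig:{S}
  T[1,2] 'ab' = {A}

Original NTs in T[1,2] deriving "ab": ["A"]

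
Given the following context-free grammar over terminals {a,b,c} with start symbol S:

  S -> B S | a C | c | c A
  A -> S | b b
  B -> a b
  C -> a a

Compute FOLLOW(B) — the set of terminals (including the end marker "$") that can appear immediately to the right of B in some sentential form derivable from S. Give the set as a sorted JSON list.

FIRST iteration:
[1]
  A via A→b b: +{b}
  B via B→a b: +{a}
  C via C→a a: +{a}
  S via S→B S: +{a}
  S via S→c: +{c}
  FIRST[S]={a,c}  FIRST[A]={b}  FIRST[B]={a}  FIRST[C]={a}
[2]
  A via A→S: +{a,c}
  FIRST[S]={a,c}  FIRST[A]={a,b,c}  FIRST[B]={a}  FIRST[C]={a}
[3] (no change)
  FIRST[S]={a,c}  FIRST[A]={a,b,c}  FIRST[B]={a}  FIRST[C]={a}

FOLLOW sets:
FOLLOW(S) := {$}
pass 1:
  S→B S: FOLLOW(B) ⊇ FIRST(S) = {a,c}; new: +{a,c}
  S→a C: FOLLOW(C) ⊇ FOLLOW(S) ⊇ {$}; new: +{$}
  S→c A: FOLLOW(A) ⊇ FOLLOW(S) ⊇ {$}; new: +{$}
  S: {$}  A: {$}  B: {a,c}  C: {$}
pass 2: — fixpoint
  S: {$}  A: {$}  B: {a,c}  C: {$}

FOLLOW(B) = ["a", "c"]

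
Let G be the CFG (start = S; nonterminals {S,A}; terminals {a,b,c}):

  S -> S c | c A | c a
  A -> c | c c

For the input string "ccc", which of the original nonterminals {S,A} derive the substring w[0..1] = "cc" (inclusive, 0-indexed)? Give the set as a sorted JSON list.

CNF form of G:
  S -> S T0 | T0 A | T0 T1
  A -> T0 T0 | c
  T0 -> c
  T1 -> a

CYK fill (cells [i..j] with 0 ≤ i ≤ j ≤ 1 only):
  cell(0,0) c: {A,T0}  orig:{A}
  cell(1,1) c: {A,T0}  orig:{A}
  cell(0,1) cc: {A,S}

Original NTs in T[0,1] deriving "cc": ["A", "S"]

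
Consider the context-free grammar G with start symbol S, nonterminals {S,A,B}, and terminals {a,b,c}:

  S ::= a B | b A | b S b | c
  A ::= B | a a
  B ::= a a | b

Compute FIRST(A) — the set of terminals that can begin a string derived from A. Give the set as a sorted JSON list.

Compute FIRST by fixpoint:
[1]
  A via A→a a: +{a}
  B via B→a a: +{a}
  B via B→b: +{b}
  S via S→a B: +{a}
  S via S→b A: +{b}
  S via S→c: +{c}
  S: {a,b,c}  A: {a}  B: {a,b}
[2]
  A via A→B: +{b}
  S: {a,b,c}  A: {a,b}  B: {a,b}
[3] — fixpoint
  S: {a,b,c}  A: {a,b}  B: {a,b}

FIRST(A) = ["a", "b"]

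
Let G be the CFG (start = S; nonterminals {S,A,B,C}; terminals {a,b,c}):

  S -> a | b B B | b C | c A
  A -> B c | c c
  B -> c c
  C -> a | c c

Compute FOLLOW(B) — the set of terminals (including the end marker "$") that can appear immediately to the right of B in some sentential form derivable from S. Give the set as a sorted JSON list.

Compute FIRST by fixpoint:
[1]
  A via A→c c: +{c}
  B via B→c c: +{c}
  C via C→a: +{a}
  C via C→c c: +{c}
  S via S→a: +{a}
  S via S→b B B: +{b}
  S via S→c A: +{c}
  FIRST(S)={a,b,c}  FIRST(A)={c}  FIRST(B)={c}  FIRST(C)={a,c}
[2] (stable)
  FIRST(S)={a,b,c}  FIRST(A)={c}  FIRST(B)={c}  FIRST(C)={a,c}

FOLLOW sets:
seed FOLLOW(S) with $
round 1:
  A→B c: FOLLOW(B) ⊇ FIRST(c) = {c}; new: +{c}
  S→b B B: FOLLOW(B) ⊇ FOLLOW(S) ⊇ {$}; new: +{$}
  S→b C: FOLLOW(C) ⊇ FOLLOW(S) ⊇ {$}; new: +{$}
  S→c A: FOLLOW(A) ⊇ FOLLOW(S) ⊇ {$}; new: +{$}
  FOLLOW[S]={$}  FOLLOW[A]={$}  FOLLOW[B]={$,c}  FOLLOW[C]={$}
round 2: — fixpoint
  FOLLOW[S]={$}  FOLLOW[A]={$}  FOLLOW[B]={$,c}  FOLLOW[C]={$}

FOLLOW(B) = ["$", "c"]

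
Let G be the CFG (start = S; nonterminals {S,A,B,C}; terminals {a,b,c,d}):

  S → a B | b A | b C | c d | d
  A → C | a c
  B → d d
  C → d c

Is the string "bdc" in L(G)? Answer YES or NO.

CNF form of G:
  S -> T0 B | T1 T2 | T3 A | T3 C | d
  A -> T0 T1 | T2 T1
  B -> T2 T2
  C -> T2 T1
  T0 -> a
  T1 -> c
  T2 -> d
  T3 -> b

Fill CYK table bottom-up:
  [0..0]={T3}  "b"  orig:{}
  [1..1]={S,T2}  "d"  orig:{S}
  [2..2]={T1}  "c"  orig:{}
  [0..1]=∅  "bd"
  [1..2]={A,C}  "dc"
  [0..2]={S}  "bdc"

S ∈ T[0,2] ⇒ YES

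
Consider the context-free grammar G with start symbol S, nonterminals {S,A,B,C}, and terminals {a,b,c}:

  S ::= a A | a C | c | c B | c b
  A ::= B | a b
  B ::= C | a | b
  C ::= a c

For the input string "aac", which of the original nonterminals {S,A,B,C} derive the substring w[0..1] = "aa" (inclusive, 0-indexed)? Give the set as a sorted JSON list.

CNF form of G:
  S -> T0 A | T0 C | T2 B | T2 T1 | c
  A -> T0 T1 | T0 T2 | a | b
  B -> T0 T2 | a | b
  C -> T0 T2
  T0 -> a
  T1 -> b
  T2 -> c

CYK fill, restricted to cells inside w[0..1]:
  [0..0]={A,B,T0}  "a"  orig:{A,B}
  [1..1]={A,B,T0}  "a"  orig:{A,B}
  [0..1]={S}  "aa"

Original NTs in T[0,1] deriving "aa": ["S"]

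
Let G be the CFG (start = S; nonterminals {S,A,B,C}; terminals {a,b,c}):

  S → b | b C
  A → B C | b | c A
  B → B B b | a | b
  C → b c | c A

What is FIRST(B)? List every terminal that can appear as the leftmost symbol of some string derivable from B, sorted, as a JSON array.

FIRST sets, iterate to fixpoint:
pass 1:
  A via A→b: +{b}
  A via A→c A: +{c}
  B via B→a: +{a}
  B via B→b: +{b}
  C via C→b c: +{b}
  C via C→c A: +{c}
  S via S→b: +{b}
  S: {b}  A: {b,c}  B: {a,b}  C: {b,c}
pass 2:
  A via A→B C: +{a}
  S: {b}  A: {a,b,c}  B: {a,b}  C: {b,c}
pass 3: (no change)
  S: {b}  A: {a,b,c}  B: {a,b}  C: {b,c}

FIRST(B) = ["a", "b"]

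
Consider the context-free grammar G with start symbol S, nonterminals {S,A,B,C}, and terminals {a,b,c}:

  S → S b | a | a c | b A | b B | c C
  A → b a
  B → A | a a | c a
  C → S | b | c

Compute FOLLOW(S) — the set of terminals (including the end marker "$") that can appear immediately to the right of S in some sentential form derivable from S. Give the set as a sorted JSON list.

Compute FIRST by fixpoint:
round 1:
  A via A→b a: +{b}
  B via B→A: +{b}
  B via B→a a: +{a}
  B via B→c a: +{c}
  C via C→b: +{b}
  C via C→c: +{c}
  S via S→a: +{a}
  S via S→b A: +{b}
  S via S→c C: +{c}
  S: {a,b,c}  A: {b}  B: {a,b,c}  C: {b,c}
round 2:
  C via C→S: +{a}
  S: {a,b,c}  A: {b}  B: {a,b,c}  C: {a,b,c}
round 3: done
  S: {a,b,c}  A: {b}  B: {a,b,c}  C: {a,b,c}

Compute FOLLOW by fixpoint:
FOLLOW(S) := {$}
[1]
  S→S b: FOLLOW(S) ⊇ FIRST(b) = {b}; new: +{b}
  S→b A: FOLLOW(A) ⊇ FOLLOW(S) ⊇ {$,b}; new: +{$,b}
  S→b B: FOLLOW(B) ⊇ FOLLOW(S) ⊇ {$,b}; new: +{$,b}
  S→c C: FOLLOW(C) ⊇ FOLLOW(S) ⊇ {$,b}; new: +{$,b}
  FOLLOW[S]={$,b}  FOLLOW[A]={$,b}  FOLLOW[B]={$,b}  FOLLOW[C]={$,b}
[2] (stable)
  FOLLOW[S]={$,b}  FOLLOW[A]={$,b}  FOLLOW[B]={$,b}  FOLLOW[C]={$,b}

FOLLOW(S) = ["$", "b"]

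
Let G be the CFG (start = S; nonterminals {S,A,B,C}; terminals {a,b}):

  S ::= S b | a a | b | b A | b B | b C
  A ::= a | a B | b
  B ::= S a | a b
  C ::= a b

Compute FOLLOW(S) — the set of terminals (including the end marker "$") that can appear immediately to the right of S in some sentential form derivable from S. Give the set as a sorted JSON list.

FIRST sets, iterate to fixpoint:
round 1:
  A via A→a: +{a}
  A via A→b: +{b}
  B via B→a b: +{a}
  C via C→a b: +{a}
  S via S→a a: +{a}
  S via S→b: +{b}
  S: {a,b}  A: {a,b}  B: {a}  C: {a}
round 2:
  B via B→S a: +{b}
  S: {a,b}  A: {a,b}  B: {a,b}  C: {a}
round 3: — fixpoint
  S: {a,b}  A: {a,b}  B: {a,b}  C: {a}

FOLLOW iteration:
seed FOLLOW(S) with $
iter 1:
  B→S a: FOLLOW(S) ⊇ FIRST(a) = {a}; new: +{a}
  S→S b: FOLLOW(S) ⊇ FIRST(b) = {b}; new: +{b}
  S→b A: FOLLOW(A) ⊇ FOLLOW(S) ⊇ {$,a,b}; new: +{$,a,b}
  S→b B: FOLLOW(B) ⊇ FOLLOW(S) ⊇ {$,a,b}; new: +{$,a,b}
  S→b C: FOLLOW(C) ⊇ FOLLOW(S) ⊇ {$,a,b}; new: +{$,a,b}
  FOLLOW[S]={$,a,b}  FOLLOW[A]={$,a,b}  FOLLOW[B]={$,a,b}  FOLLOW[C]={$,a,b}
iter 2: (stable)
  FOLLOW[S]={$,a,b}  FOLLOW[A]={$,a,b}  FOLLOW[B]={$,a,b}  FOLLOW[C]={$,a,b}

FOLLOW(S) = ["$", "a", "b"]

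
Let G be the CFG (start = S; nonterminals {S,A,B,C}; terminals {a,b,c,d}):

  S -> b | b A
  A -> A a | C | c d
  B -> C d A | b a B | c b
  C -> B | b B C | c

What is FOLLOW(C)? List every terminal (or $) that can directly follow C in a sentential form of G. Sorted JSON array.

Compute FIRST by fixpoint:
pass 1:
  A via A→c d: +{c}
  B via B→b a B: +{b}
  B via B→c b: +{c}
  C via C→B: +{b,c}
  S via S→b: +{b}
  FIRST(S)={b}  FIRST(A)={c}  FIRST(B)={b,c}  FIRST(C)={b,c}
pass 2:
  A via A→C: +{b}
  FIRST(S)={b}  FIRST(A)={b,c}  FIRST(B)={b,c}  FIRST(C)={b,c}
pass 3: (no change)
  FIRST(S)={b}  FIRST(A)={b,c}  FIRST(B)={b,c}  FIRST(C)={b,c}

Compute FOLLOW by fixpoint:
initialize: $ ∈ FOLLOW(S)
[1]
  A→A a: FOLLOW(A) ⊇ FIRST(a) = {a}; new: +{a}
  A→C: FOLLOW(C) ⊇ FOLLOW(A) ⊇ {a}; new: +{a}
  B→C d A: FOLLOW(C) ⊇ FIRST(d) = {d}; new: +{d}
  C→B: FOLLOW(B) ⊇ FOLLOW(C) ⊇ {a,d}; new: +{a,d}
  C→b B C: FOLLOW(B) ⊇ FIRST(C) = {b,c}; new: +{b,c}
  S→b A: FOLLOW(A) ⊇ FOLLOW(S) ⊇ {$}; new: +{$}
  S: {$}  A: {$,a}  B: {a,b,c,d}  C: {a,d}
[2]
  A→C: FOLLOW(C) ⊇ FOLLOW(A) ⊇ {$,a}; new: +{$}
  B→C d A: FOLLOW(A) ⊇ FOLLOW(B) ⊇ {a,b,c,d}; new: +{b,c,d}
  C→B: FOLLOW(B) ⊇ FOLLOW(C) ⊇ {$,a,d}; new: +{$}
  S: {$}  A: {$,a,b,c,d}  B: {$,a,b,c,d}  C: {$,a,d}
[3]
  A→C: FOLLOW(C) ⊇ FOLLOW(A) ⊇ {$,a,b,c,d}; new: +{b,c}
  S: {$}  A: {$,a,b,c,d}  B: {$,a,b,c,d}  C: {$,a,b,c,d}
[4] — fixpoint
  S: {$}  A: {$,a,b,c,d}  B: {$,a,b,c,d}  C: {$,a,b,c,d}

FOLLOW(C) = ["$", "a", "b", "c", "d"]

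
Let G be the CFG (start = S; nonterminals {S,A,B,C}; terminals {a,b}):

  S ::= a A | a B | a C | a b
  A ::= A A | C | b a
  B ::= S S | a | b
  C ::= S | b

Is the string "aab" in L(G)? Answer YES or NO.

Convert to CNF:
  S -> T0 A | T0 B | T0 C | T0 T1
  A -> A A | T0 A | T0 B | T0 C | T0 T1 | T1 T0 | b
  B -> S S | a | b
  C -> T0 A | T0 B | T0 C | T0 T1 | b
  T0 -> a
  T1 -> b

Fill CYK table bottom-up:
  [0..0]={B,T0}  "a"  orig:{B}
  [1..1]={B,T0}  "a"  orig:{B}
  [2..2]={A,B,C,T1}  "b"  orig:{A,B,C}
  [0..1]={A,C,S}  "aa"
  [1..2]={A,C,S}  "ab"
  [0..2]={A,C,S}  "aab"

S ∈ T[0,2] ⇒ YES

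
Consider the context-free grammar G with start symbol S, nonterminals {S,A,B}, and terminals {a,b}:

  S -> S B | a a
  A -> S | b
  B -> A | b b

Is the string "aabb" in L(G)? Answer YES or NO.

Convert to CNF:
  S -> S B | T0 T0
  A -> S B | T0 T0 | b
  B -> S B | T0 T0 | T1 T1 | b
  T0 -> a
  T1 -> b

CYK table (by increasing span):
  [0..0]={T0}  "a"  orig:{}
  [1..1]={T0}  "a"  orig:{}
  [2..2]={A,B,T1}  "b"  orig:{A,B}
  [3..3]={A,B,T1}  "b"  orig:{A,B}
  [0..1]={A,B,S}  "aa"
  [1..2]=∅  "ab"
  [2..3]={B}  "bb"
  [0..2]={A,B,S}  "aab"
  [1..3]=∅  "abb"
  [0..3]={A,B,S}  "aabb"

S ∈ T[0,3] ⇒ YES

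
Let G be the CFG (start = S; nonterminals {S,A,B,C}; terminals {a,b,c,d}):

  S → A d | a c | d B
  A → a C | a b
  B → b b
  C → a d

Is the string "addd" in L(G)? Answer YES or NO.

CNF form of G:
  S -> A T2 | T0 T3 | T2 B
  A -> T0 C | T0 T1
  B -> T1 T1
  C -> T0 T2
  T0 -> a
  T1 -> b
  T2 -> d
  T3 -> c

Fill CYK table bottom-up:
  T[0,0] 'a' = {T0}  orig:{}
  T[1,1] 'd' = {T2}  orig:{}
  T[2,2] 'd' = {T2}  orig:{}
  T[3,3] 'd' = {T2}  orig:{}
  T[0,1] 'ad' = {C}
  T[1,2] 'dd' = ∅
  T[2,3] 'dd' = ∅
  T[0,2] 'add' = ∅
  T[1,3] 'ddd' = ∅
  T[0,3] 'addd' = ∅

S ∉ T[0,3] ⇒ NO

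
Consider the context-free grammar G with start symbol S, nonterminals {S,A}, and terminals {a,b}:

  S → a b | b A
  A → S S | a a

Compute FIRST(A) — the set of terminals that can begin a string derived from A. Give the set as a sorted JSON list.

FIRST iteration:
iter 1:
  A via A→a a: +{a}
  S via S→a b: +{a}
  S via S→b A: +{b}
  FIRST[S]={a,b}  FIRST[A]={a}
iter 2:
  A via A→S S: +{b}
  FIRST[S]={a,b}  FIRST[A]={a,b}
iter 3: (stable)
  FIRST[S]={a,b}  FIRST[A]={a,b}

FIRST(A) = ["a", "b"]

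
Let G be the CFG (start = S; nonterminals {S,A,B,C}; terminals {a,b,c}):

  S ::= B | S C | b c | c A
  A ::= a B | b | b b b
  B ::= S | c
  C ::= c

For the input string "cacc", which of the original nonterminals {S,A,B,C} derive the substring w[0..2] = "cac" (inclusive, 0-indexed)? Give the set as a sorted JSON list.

CNF form of G:
  S -> S C | T1 T2 | T2 A | c
  A -> T0 B | T1 X3 | b
  B -> S C | T1 T2 | T2 A | c
  C -> c
  T0 -> a
  T1 -> b
  T2 -> c
  X3 -> T1 T1

CYK table (by increasing span) (cells [i..j] with 0 ≤ i ≤ j ≤ 2 only):
  cell(0,0) c: {B,C,S,T2}  orig:{B,C,S}
  cell(1,1) a: {T0}  orig:{}
  cell(2,2) c: {B,C,S,T2}  orig:{B,C,S}
  cell(0,1) ca: ∅
  cell(1,2) ac: {A}
  cell(0,2) cac: {B,S}

Original NTs in T[0,2] deriving "cac": ["B", "S"]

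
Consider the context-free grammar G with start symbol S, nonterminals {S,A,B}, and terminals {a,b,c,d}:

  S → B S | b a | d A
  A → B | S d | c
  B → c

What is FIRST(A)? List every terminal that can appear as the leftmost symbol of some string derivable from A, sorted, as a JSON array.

FIRST iteration:
round 1:
  A via A→c: +{c}
  B via B→c: +{c}
  S via S→B S: +{c}
  S via S→b a: +{b}
  S via S→d A: +{d}
  FIRST(S)={b,c,d}  FIRST(A)={c}  FIRST(B)={c}
round 2:
  A via A→S d: +{b,d}
  FIRST(S)={b,c,d}  FIRST(A)={b,c,d}  FIRST(B)={c}
round 3: — fixpoint
  FIRST(S)={b,c,d}  FIRST(A)={b,c,d}  FIRST(B)={c}

FIRST(A) = ["b", "c", "d"]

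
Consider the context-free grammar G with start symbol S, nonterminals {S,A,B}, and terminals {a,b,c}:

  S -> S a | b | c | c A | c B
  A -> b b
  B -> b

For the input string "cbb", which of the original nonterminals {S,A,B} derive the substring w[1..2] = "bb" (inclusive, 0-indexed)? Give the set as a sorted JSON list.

CNF form of G:
  S -> S T1 | T2 A | T2 B | b | c
  A -> T0 T0
  B -> b
  T0 -> b
  T1 -> a
  T2 -> c

CYK table (by increasing span) — only the sub-triangle for w[1..2]:
  T[1,1] 'b' = {B,S,T0}  orig:{B,S}
  T[2,2] 'b' = {B,S,T0}  orig:{B,S}
  T[1,2] 'bb' = {A}

Original NTs in T[1,2] deriving "bb": ["A"]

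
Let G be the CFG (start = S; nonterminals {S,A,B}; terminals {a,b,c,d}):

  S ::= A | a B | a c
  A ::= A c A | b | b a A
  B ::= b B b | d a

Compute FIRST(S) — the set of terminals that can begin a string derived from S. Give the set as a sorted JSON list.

FIRST sets, iterate to fixpoint:
pass 1:
  A via A→b: +{b}
  B via B→b B b: +{b}
  B via B→d a: +{d}
  S via S→A: +{b}
  S via S→a B: +{a}
  FIRST(S)={a,b}  FIRST(A)={b}  FIRST(B)={b,d}
pass 2: (stable)
  FIRST(S)={a,b}  FIRST(A)={b}  FIRST(B)={b,d}

FIRST(S) = ["a", "b"]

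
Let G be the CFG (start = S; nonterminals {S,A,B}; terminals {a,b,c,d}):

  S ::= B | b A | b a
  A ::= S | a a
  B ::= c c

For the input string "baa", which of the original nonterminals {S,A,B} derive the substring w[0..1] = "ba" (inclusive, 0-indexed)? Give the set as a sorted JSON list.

CNF form of G:
  S -> T1 A | T1 T0 | T2 T2
  A -> T0 T0 | T1 A | T1 T0 | T2 T2
  B -> T2 T2
  T0 -> a
  T1 -> b
  T2 -> c

CYK fill, restricted to cells inside w[0..1]:
  cell(0,0) b: {T1}  orig:{}
  cell(1,1) a: {T0}  orig:{}
  cell(0,1) ba: {A,S}

Original NTs in T[0,1] deriving "ba": ["A", "S"]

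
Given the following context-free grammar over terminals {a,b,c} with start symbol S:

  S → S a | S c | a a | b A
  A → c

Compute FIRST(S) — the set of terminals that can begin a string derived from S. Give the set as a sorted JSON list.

FIRST iteration:
pass 1:
  A via A→c: +{c}
  S via S→a a: +{a}
  S via S→b A: +{b}
  S: {a,b}  A: {c}
pass 2: (stable)
  S: {a,b}  A: {c}

FIRST(S) = ["a", "b"]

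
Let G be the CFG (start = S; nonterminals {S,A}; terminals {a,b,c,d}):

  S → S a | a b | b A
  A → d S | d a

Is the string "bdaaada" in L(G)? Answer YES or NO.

Convert to CNF:
  S -> S T1 | T1 T2 | T2 A
  A -> T0 S | T0 T1
  T0 -> d
  T1 -> a
  T2 -> b

CYK table (by increasing span):
  cell(0,0) b: {T2}  orig:{}
  cell(1,1) d: {T0}  orig:{}
  cell(2,2) a: {T1}  orig:{}
  cell(3,3) a: {T1}  orig:{}
  cell(4,4) a: {T1}  orig:{}
  cell(5,5) d: {T0}  orig:{}
  cell(6,6) a: {T1}  orig:{}
  cell(0,1) bd: ∅
  cell(1,2) da: {A}
  cell(2,3) aa: ∅
  cell(3,4) aa: ∅
  cell(4,5) ad: ∅
  cell(5,6) da: {A}
  cell(0,2) bda: {S}
  cell(1,3) daa: ∅
  cell(2,4) aaa: ∅
  cell(3,5) aad: ∅
  cell(4,6) ada: ∅
  cell(0,3) bdaa: {S}
  cell(1,4) daaa: ∅
  cell(2,5) aaad: ∅
  cell(3,6) aada: ∅
  cell(0,4) bdaaa: {S}
  cell(1,5) daaad: ∅
  cell(2,6) aaada: ∅
  cell(0,5) bdaaad: ∅
  cell(1,6) daaada: ∅
  cell(0,6) bdaaada: ∅

S ∉ T[0,6] ⇒ NO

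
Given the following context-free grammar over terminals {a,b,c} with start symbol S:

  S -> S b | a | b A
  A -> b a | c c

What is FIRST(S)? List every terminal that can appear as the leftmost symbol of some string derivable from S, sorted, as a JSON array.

Compute FIRST by fixpoint:
[1]
  A via A→b a: +{b}
  A via A→c c: +{c}
  S via S→a: +{a}
  S via S→b A: +{b}
  S: {a,b}  A: {b,c}
[2] — fixpoint
  S: {a,b}  A: {b,c}

FIRST(S) = ["a", "b"]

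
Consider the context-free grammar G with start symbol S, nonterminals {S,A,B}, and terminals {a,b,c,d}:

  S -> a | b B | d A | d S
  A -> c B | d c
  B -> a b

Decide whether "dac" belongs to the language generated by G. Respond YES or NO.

Convert to CNF:
  S -> T1 A | T1 S | T3 B | a
  A -> T0 B | T1 T0
  B -> T2 T3
  T0 -> c
  T1 -> d
  T2 -> a
  T3 -> b

CYK fill:
  cell(0,0) d: {T1}  orig:{}
  cell(1,1) a: {S,T2}  orig:{S}
  cell(2,2) c: {T0}  orig:{}
  cell(0,1) da: {S}
  cell(1,2) ac: ∅
  cell(0,2) dac: ∅

S ∉ T[0,2] ⇒ NO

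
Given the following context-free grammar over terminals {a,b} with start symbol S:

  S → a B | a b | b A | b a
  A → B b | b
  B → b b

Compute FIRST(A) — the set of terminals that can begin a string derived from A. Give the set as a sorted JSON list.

Compute FIRST by fixpoint:
round 1:
  A via A→b: +{b}
  B via B→b b: +{b}
  S via S→a B: +{a}
  S via S→b A: +{b}
  FIRST(S)={a,b}  FIRST(A)={b}  FIRST(B)={b}
round 2: — fixpoint
  FIRST(S)={a,b}  FIRST(A)={b}  FIRST(B)={b}

FIRST(A) = ["b"]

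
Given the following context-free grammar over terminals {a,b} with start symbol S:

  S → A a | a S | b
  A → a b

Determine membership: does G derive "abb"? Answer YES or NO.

CNF form of G:
  S -> A T0 | T0 S | b
  A -> T0 T1
  T0 -> a
  T1 -> b

CYK fill:
  T[0,0] 'a' = {T0}  orig:{}
  T[1,1] 'b' = {S,T1}  orig:{S}
  T[2,2] 'b' = {S,T1}  orig:{S}
  T[0,1] 'ab' = {A,S}
  T[1,2] 'bb' = ∅
  T[0,2] 'abb' = ∅

S ∉ T[0,2] ⇒ NO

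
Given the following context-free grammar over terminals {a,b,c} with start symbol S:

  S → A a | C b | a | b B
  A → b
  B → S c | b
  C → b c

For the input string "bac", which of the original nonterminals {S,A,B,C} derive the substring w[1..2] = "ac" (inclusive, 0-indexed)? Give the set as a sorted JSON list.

Convert to CNF:
  S -> A T2 | C T1 | T1 B | a
  A -> b
  B -> S T0 | b
  C -> T1 T0
  T0 -> c
  T1 -> b
  T2 -> a

CYK table (by increasing span) (cells [i..j] with 1 ≤ i ≤ j ≤ 2 only):
  [1..1]={S,T2}  "a"  orig:{S}
  [2..2]={T0}  "c"  orig:{}
  [1..2]={B}  "ac"

Original NTs in T[1,2] deriving "ac": ["B"]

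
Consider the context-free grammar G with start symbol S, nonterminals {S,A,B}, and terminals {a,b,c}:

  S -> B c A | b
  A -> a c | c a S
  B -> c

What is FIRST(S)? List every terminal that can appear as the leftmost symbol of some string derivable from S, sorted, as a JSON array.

FIRST sets, iterate to fixpoint:
iter 1:
  A via A→a c: +{a}
  A via A→c a S: +{c}
  B via B→c: +{c}
  S via S→B c A: +{c}
  S via S→b: +{b}
  FIRST(S)={b,c}  FIRST(A)={a,c}  FIRST(B)={c}
iter 2: done
  FIRST(S)={b,c}  FIRST(A)={a,c}  FIRST(B)={c}

FIRST(S) = ["b", "c"]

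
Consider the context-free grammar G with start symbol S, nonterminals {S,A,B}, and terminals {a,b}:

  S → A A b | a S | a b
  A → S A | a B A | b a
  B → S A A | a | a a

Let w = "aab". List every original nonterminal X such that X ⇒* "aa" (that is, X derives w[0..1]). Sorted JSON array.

CNF form of G:
  S -> A X4 | T0 S | T0 T1
  A -> S A | T0 X2 | T1 T0
  B -> S X3 | T0 T0 | a
  T0 -> a
  T1 -> b
  X2 -> B A
  X3 -> A A
  X4 -> A T1

CYK fill — only the sub-triangle for w[0..1]:
  [0..0]={B,T0}  "a"  orig:{B}
  [1..1]={B,T0}  "a"  orig:{B}
  [0..1]={B}  "aa"

Original NTs in T[0,1] deriving "aa": ["B"]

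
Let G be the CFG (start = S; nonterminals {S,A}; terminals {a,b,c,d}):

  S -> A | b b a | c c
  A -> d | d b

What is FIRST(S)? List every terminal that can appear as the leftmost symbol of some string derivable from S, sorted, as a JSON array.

FIRST sets, iterate to fixpoint:
pass 1:
  A via A→d: +{d}
  S via S→A: +{d}
  S via S→b b a: +{b}
  S via S→c c: +{c}
  FIRST[S]={b,c,d}  FIRST[A]={d}
pass 2: — fixpoint
  FIRST[S]={b,c,d}  FIRST[A]={d}

FIRST(S) = ["b", "c", "d"]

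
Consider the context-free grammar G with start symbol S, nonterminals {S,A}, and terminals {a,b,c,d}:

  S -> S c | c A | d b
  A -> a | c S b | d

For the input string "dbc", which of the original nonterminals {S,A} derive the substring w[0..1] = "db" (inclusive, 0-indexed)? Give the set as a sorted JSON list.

CNF form of G:
  S -> S T0 | T0 A | T2 T1
  A -> T0 X3 | a | d
  T0 -> c
  T1 -> b
  T2 -> d
  X3 -> S T1

CYK table (by increasing span) (cells [i..j] with 0 ≤ i ≤ j ≤ 1 only):
  T[0,0] 'd' = {A,T2}  orig:{A}
  T[1,1] 'b' = {T1}  orig:{}
  T[0,1] 'db' = {S}

Original NTs in T[0,1] deriving "db": ["S"]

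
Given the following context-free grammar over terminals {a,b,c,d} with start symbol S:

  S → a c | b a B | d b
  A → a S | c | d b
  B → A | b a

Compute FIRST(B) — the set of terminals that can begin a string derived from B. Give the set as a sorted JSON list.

FIRST iteration:
round 1:
  A via A→a S: +{a}
  A via A→c: +{c}
  A via A→d b: +{d}
  B via B→A: +{a,c,d}
  B via B→b a: +{b}
  S via S→a c: +{a}
  S via S→b a B: +{b}
  S via S→d b: +{d}
  FIRST[S]={a,b,d}  FIRST[A]={a,c,d}  FIRST[B]={a,b,c,d}
round 2: (no change)
  FIRST[S]={a,b,d}  FIRST[A]={a,c,d}  FIRST[B]={a,b,c,d}

FIRST(B) = ["a", "b", "c", "d"]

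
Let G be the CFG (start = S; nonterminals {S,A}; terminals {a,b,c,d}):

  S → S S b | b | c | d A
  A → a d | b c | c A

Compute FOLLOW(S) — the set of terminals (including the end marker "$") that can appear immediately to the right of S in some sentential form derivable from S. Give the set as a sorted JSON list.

Compute FIRST by fixpoint:
round 1:
  A via A→a d: +{a}
  A via A→b c: +{b}
  A via A→c A: +{c}
  S via S→b: +{b}
  S via S→c: +{c}
  S via S→d A: +{d}
  FIRST[S]={b,c,d}  FIRST[A]={a,b,c}
round 2: — fixpoint
  FIRST[S]={b,c,d}  FIRST[A]={a,b,c}

FOLLOW sets:
initialize: $ ∈ FOLLOW(S)
pass 1:
  S→S S b: FOLLOW(S) ⊇ FIRST(S) = {b,c,d}; new: +{b,c,d}
  S→d A: FOLLOW(A) ⊇ FOLLOW(S) ⊇ {$,b,c,d}; new: +{$,b,c,d}
  FOLLOW[S]={$,b,c,d}  FOLLOW[A]={$,b,c,d}
pass 2: done
  FOLLOW[S]={$,b,c,d}  FOLLOW[A]={$,b,c,d}

FOLLOW(S) = ["$", "b", "c", "d"]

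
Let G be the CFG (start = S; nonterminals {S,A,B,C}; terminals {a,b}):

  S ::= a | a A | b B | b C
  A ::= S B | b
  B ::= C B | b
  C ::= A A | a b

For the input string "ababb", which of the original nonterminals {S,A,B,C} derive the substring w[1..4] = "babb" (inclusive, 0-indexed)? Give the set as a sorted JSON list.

CNF form of G:
  S -> T0 A | T1 B | T1 C | a
  A -> S B | b
  B -> C B | b
  C -> A A | T0 T1
  T0 -> a
  T1 -> b

CYK fill (cells [i..j] with 1 ≤ i ≤ j ≤ 4 only):
  cell(1,1) b: {A,B,T1}  orig:{A,B}
  cell(2,2) a: {S,T0}  orig:{S}
  cell(3,3) b: {A,B,T1}  orig:{A,B}
  cell(4,4) b: {A,B,T1}  orig:{A,B}
  cell(1,2) ba: ∅
  cell(2,3) ab: {A,C,S}
  cell(3,4) bb: {C,S}
  cell(1,3) bab: {C,S}
  cell(2,4) abb: {A,B,C}
  cell(1,4) babb: {A,B,C,S}

Original NTs in T[1,4] deriving "babb": ["A", "B", "C", "S"]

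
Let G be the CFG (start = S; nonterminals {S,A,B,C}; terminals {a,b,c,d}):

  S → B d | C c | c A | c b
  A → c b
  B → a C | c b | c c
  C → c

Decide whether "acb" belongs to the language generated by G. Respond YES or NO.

Convert to CNF:
  S -> B T3 | C T0 | T0 A | T0 T1
  A -> T0 T1
  B -> T0 T0 | T0 T1 | T2 C
  C -> c
  T0 -> c
  T1 -> b
  T2 -> a
  T3 -> d

CYK fill:
  [0..0]={T2}  "a"  orig:{}
  [1..1]={C,T0}  "c"  orig:{C}
  [2..2]={T1}  "b"  orig:{}
  [0..1]={B}  "ac"
  [1..2]={A,B,S}  "cb"
  [0..2]=∅  "acb"

S ∉ T[0,2] ⇒ NO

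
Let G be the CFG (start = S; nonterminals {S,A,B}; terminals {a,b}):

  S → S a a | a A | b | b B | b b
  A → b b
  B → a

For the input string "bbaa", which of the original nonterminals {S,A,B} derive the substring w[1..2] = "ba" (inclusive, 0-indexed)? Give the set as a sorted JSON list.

CNF form of G:
  S -> S X2 | T0 B | T0 T0 | T1 A | b
  A -> T0 T0
  B -> a
  T0 -> b
  T1 -> a
  X2 -> T1 T1

CYK fill, restricted to cells inside w[1..2]:
  cell(1,1) b: {S,T0}  orig:{S}
  cell(2,2) a: {B,T1}  orig:{B}
  cell(1,2) ba: {S}

Original NTs in T[1,2] deriving "ba": ["S"]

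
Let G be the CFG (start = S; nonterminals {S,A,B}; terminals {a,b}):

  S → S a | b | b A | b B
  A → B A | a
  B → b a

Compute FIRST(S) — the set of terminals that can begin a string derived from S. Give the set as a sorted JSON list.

FIRST sets, iterate to fixpoint:
iter 1:
  A via A→a: +{a}
  B via B→b a: +{b}
  S via S→b: +{b}
  FIRST[S]={b}  FIRST[A]={a}  FIRST[B]={b}
iter 2:
  A via A→B A: +{b}
  FIRST[S]={b}  FIRST[A]={a,b}  FIRST[B]={b}
iter 3: done
  FIRST[S]={b}  FIRST[A]={a,b}  FIRST[B]={b}

FIRST(S) = ["b"]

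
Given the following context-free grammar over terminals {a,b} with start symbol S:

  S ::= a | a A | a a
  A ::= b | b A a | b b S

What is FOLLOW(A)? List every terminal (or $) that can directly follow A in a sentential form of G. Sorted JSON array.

FIRST sets, iterate to fixpoint:
pass 1:
  A via A→b: +{b}
  S via S→a: +{a}
  FIRST(S)={a}  FIRST(A)={b}
pass 2: (no change)
  FIRST(S)={a}  FIRST(A)={b}

Compute FOLLOW by fixpoint:
seed FOLLOW(S) with $
round 1:
  A→b A a: FOLLOW(A) ⊇ FIRST(a) = {a}; new: +{a}
  A→b b S: FOLLOW(S) ⊇ FOLLOW(A) ⊇ {a}; new: +{a}
  S→a A: FOLLOW(A) ⊇ FOLLOW(S) ⊇ {$,a}; new: +{$}
  FOLLOW[S]={$,a}  FOLLOW[A]={$,a}
round 2: — fixpoint
  FOLLOW[S]={$,a}  FOLLOW[A]={$,a}

FOLLOW(A) = ["$", "a"]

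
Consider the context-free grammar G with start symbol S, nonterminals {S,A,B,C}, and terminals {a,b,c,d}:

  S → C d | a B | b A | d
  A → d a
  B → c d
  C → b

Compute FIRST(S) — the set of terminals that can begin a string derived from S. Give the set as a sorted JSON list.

FIRST iteration:
iter 1:
  A via A→d a: +{d}
  B via B→c d: +{c}
  C via C→b: +{b}
  S via S→C d: +{b}
  S via S→a B: +{a}
  S via S→d: +{d}
  FIRST[S]={a,b,d}  FIRST[A]={d}  FIRST[B]={c}  FIRST[C]={b}
iter 2: — fixpoint
  FIRST[S]={a,b,d}  FIRST[A]={d}  FIRST[B]={c}  FIRST[C]={b}

FIRST(S) = ["a", "b", "d"]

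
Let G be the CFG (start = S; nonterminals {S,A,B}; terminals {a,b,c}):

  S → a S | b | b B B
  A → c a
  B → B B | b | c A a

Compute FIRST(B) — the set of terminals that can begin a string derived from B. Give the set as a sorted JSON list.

FIRST sets, iterate to fixpoint:
round 1:
  A via A→c a: +{c}
  B via B→b: +{b}
  B via B→c A a: +{c}
  S via S→a S: +{a}
  S via S→b: +{b}
  S: {a,b}  A: {c}  B: {b,c}
round 2: (stable)
  S: {a,b}  A: {c}  B: {b,c}

FIRST(B) = ["b", "c"]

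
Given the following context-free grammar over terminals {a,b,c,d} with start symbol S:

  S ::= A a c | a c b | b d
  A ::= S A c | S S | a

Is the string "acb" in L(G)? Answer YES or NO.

CNF form of G:
  S -> A X5 | T1 X6 | T2 T3
  A -> S S | S X4 | a
  T0 -> c
  T1 -> a
  T2 -> b
  T3 -> d
  X4 -> A T0
  X5 -> T1 T0
  X6 -> T0 T2

CYK table (by increasing span):
  [0..0]={A,T1}  "a"  orig:{A}
  [1..1]={T0}  "c"  orig:{}
  [2..2]={T2}  "b"  orig:{}
  [0..1]={X4,X5}  "ac"  orig:{}
  [1..2]={X6}  "cb"  orig:{}
  [0..2]={S}  "acb"

S ∈ T[0,2] ⇒ YES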